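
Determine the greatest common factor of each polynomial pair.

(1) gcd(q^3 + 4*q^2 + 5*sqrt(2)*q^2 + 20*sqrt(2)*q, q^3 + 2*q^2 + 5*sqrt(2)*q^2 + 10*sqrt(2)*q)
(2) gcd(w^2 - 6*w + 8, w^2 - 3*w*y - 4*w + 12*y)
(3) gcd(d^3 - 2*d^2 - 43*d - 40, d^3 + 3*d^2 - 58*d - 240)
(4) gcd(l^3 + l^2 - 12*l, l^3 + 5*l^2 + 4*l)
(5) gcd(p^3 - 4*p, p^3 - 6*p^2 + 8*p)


(1) = q^2 + 5*sqrt(2)*q
(2) = w - 4
(3) = d^2 - 3*d - 40
(4) = gcd(l*(l - 3)*(l + 4), l*(l + 1)*(l + 4)) = l^2 + 4*l
(5) = gcd(p*(p - 2)*(p + 2), p*(p - 4)*(p - 2)) = p^2 - 2*p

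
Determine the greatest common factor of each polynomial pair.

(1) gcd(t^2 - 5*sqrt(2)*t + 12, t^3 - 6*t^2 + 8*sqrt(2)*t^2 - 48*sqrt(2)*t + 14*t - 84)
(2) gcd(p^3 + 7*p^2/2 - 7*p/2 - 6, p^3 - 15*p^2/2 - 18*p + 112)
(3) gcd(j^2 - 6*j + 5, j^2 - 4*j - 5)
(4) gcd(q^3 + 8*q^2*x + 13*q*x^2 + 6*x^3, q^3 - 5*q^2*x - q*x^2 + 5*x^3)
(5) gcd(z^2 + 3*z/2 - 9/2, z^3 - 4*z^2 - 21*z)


(1) = 1
(2) = gcd((p - 3/2)*(p + 1)*(p + 4), (p - 8)*(p - 7/2)*(p + 4)) = p + 4
(3) = j - 5
(4) = gcd((q + x)^2*(q + 6*x), (q - 5*x)*(q - x)*(q + x)) = q + x
(5) = gcd((z - 3/2)*(z + 3), z*(z - 7)*(z + 3)) = z + 3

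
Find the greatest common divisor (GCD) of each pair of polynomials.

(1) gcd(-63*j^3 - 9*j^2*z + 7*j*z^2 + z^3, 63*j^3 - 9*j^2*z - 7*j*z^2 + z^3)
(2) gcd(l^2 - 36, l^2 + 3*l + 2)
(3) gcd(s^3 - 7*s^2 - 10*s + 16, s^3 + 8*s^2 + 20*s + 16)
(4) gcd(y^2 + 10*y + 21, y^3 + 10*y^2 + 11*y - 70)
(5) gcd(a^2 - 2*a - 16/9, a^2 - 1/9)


(1) = gcd((-3*j + z)*(3*j + z)*(7*j + z), (-7*j + z)*(-3*j + z)*(3*j + z)) = -9*j^2 + z^2
(2) = 1
(3) = s + 2
(4) = gcd((y + 3)*(y + 7), (y - 2)*(y + 5)*(y + 7)) = y + 7
(5) = 1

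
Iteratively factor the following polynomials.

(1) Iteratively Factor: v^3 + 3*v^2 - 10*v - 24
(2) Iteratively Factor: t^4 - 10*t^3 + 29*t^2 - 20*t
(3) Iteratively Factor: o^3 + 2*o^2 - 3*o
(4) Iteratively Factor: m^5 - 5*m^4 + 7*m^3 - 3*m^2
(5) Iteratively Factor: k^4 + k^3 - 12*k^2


(1) = (v + 2)*(v^2 + v - 12) = (v + 2)*(v + 4)*(v - 3)
(2) = (t - 1)*(t^3 - 9*t^2 + 20*t) = t*(t - 1)*(t^2 - 9*t + 20) = t*(t - 4)*(t - 1)*(t - 5)
(3) = (o - 1)*(o^2 + 3*o) = o*(o - 1)*(o + 3)
(4) = (m - 1)*(m^4 - 4*m^3 + 3*m^2) = (m - 1)^2*(m^3 - 3*m^2) = m*(m - 1)^2*(m^2 - 3*m) = m^2*(m - 1)^2*(m - 3)
(5) = (k - 3)*(k^3 + 4*k^2) = k*(k - 3)*(k^2 + 4*k) = k^2*(k - 3)*(k + 4)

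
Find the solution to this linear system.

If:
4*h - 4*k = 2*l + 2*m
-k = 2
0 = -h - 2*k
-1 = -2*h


Then:
No Solution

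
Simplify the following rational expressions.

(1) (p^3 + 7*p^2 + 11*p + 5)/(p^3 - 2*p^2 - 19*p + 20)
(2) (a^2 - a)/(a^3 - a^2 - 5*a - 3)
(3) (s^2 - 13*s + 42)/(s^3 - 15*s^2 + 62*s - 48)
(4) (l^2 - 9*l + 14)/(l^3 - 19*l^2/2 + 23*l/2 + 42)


(1) = (p^3 + 7*p^2 + 11*p + 5)/(p^3 - 2*p^2 - 19*p + 20)
(2) = (a^2 - a)/(a^3 - a^2 - 5*a - 3)
(3) = (s - 7)/(s^2 - 9*s + 8)
(4) = (2*l - 4)/(2*l^2 - 5*l - 12)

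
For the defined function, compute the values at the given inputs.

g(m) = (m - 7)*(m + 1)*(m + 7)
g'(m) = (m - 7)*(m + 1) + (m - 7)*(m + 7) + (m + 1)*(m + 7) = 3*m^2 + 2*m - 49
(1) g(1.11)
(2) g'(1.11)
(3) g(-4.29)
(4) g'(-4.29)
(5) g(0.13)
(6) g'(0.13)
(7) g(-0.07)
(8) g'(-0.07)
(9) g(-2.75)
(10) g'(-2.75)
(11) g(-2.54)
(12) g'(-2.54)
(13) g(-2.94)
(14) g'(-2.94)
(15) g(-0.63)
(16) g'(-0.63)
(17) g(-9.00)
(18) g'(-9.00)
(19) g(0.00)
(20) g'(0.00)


(1) = -100.79
(2) = -43.08
(3) = 100.66
(4) = -2.37
(5) = -55.35
(6) = -48.69
(7) = -45.57
(8) = -49.13
(9) = 72.52
(10) = -31.81
(11) = 65.52
(12) = -34.73
(13) = 78.29
(14) = -28.95
(15) = -17.98
(16) = -49.07
(17) = -256.00
(18) = 176.00
(19) = -49.00
(20) = -49.00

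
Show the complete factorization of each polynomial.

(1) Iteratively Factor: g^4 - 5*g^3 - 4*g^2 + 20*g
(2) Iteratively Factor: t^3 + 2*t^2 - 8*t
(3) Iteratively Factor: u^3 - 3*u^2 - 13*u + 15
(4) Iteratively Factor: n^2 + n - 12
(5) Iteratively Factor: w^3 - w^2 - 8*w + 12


(1) = (g - 2)*(g^3 - 3*g^2 - 10*g) = g*(g - 2)*(g^2 - 3*g - 10) = g*(g - 5)*(g - 2)*(g + 2)
(2) = (t - 2)*(t^2 + 4*t) = t*(t - 2)*(t + 4)
(3) = (u - 1)*(u^2 - 2*u - 15) = (u - 5)*(u - 1)*(u + 3)
(4) = (n - 3)*(n + 4)
(5) = (w - 2)*(w^2 + w - 6) = (w - 2)^2*(w + 3)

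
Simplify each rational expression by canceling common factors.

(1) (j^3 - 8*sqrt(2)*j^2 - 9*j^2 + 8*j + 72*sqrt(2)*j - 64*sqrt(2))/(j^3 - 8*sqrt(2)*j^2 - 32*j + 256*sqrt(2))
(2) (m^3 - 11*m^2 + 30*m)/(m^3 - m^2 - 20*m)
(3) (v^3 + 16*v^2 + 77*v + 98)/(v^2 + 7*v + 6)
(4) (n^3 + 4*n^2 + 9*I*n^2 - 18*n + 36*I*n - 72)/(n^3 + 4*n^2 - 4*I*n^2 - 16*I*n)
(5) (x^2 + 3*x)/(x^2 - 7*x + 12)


(1) = (j^2 - 9*j + 8)/(j^2 - 32)
(2) = (m - 6)/(m + 4)
(3) = (v^3 + 16*v^2 + 77*v + 98)/(v^2 + 7*v + 6)
(4) = (n^2 + 9*I*n - 18)/(n^2 - 4*I*n)
(5) = (x^2 + 3*x)/(x^2 - 7*x + 12)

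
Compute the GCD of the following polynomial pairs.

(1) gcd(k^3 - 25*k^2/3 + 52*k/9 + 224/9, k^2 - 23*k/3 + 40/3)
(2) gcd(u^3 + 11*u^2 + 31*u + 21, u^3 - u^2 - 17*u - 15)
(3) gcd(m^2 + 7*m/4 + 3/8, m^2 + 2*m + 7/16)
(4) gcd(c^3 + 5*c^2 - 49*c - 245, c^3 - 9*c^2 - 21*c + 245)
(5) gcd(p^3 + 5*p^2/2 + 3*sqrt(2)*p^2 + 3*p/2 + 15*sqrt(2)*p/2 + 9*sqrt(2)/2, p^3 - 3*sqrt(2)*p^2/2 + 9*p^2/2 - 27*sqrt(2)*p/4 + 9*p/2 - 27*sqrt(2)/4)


(1) = k - 8/3
(2) = gcd((u + 1)*(u + 3)*(u + 7), (u - 5)*(u + 1)*(u + 3)) = u^2 + 4*u + 3
(3) = gcd((m + 1/4)*(m + 3/2), (m + 1/4)*(m + 7/4)) = m + 1/4
(4) = c^2 - 2*c - 35
(5) = p + 3/2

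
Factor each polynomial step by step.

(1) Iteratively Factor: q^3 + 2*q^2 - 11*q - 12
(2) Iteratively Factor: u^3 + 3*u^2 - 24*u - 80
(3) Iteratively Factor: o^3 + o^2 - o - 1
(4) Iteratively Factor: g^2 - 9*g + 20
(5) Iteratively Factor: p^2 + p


(1) = (q + 4)*(q^2 - 2*q - 3) = (q + 1)*(q + 4)*(q - 3)
(2) = (u + 4)*(u^2 - u - 20) = (u - 5)*(u + 4)*(u + 4)
(3) = (o - 1)*(o^2 + 2*o + 1) = (o - 1)*(o + 1)*(o + 1)
(4) = (g - 4)*(g - 5)
(5) = (p + 1)*(p)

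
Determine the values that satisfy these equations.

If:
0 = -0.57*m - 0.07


Then:
m = -0.12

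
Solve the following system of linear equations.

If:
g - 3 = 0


Then:
g = 3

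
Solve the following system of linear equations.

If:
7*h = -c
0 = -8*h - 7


Then:
c = 49/8
h = -7/8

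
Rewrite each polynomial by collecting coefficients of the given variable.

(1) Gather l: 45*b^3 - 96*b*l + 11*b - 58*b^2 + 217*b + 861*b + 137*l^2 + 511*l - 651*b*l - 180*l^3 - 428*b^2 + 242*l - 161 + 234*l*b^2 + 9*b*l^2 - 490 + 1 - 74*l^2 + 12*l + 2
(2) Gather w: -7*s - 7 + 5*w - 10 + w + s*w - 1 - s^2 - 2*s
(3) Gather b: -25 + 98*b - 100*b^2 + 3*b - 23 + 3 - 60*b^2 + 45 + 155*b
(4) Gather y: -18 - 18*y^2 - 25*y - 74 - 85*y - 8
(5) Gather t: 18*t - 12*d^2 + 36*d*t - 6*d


(1) = 45*b^3 - 486*b^2 + 1089*b - 180*l^3 + l^2*(9*b + 63) + l*(234*b^2 - 747*b + 765) - 648
(2) = -s^2 - 9*s + w*(s + 6) - 18
(3) = -160*b^2 + 256*b
(4) = -18*y^2 - 110*y - 100
(5) = -12*d^2 - 6*d + t*(36*d + 18)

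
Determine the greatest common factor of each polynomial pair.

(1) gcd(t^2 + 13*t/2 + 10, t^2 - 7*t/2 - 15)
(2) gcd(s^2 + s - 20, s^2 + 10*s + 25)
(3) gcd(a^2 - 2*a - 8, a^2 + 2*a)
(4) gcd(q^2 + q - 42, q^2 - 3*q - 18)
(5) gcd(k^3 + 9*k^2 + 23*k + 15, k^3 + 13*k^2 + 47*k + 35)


(1) = gcd((t + 5/2)*(t + 4), (t - 6)*(t + 5/2)) = t + 5/2
(2) = s + 5
(3) = gcd((a - 4)*(a + 2), a*(a + 2)) = a + 2
(4) = q - 6
(5) = k^2 + 6*k + 5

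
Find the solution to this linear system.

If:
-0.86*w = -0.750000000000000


Then:
w = 0.87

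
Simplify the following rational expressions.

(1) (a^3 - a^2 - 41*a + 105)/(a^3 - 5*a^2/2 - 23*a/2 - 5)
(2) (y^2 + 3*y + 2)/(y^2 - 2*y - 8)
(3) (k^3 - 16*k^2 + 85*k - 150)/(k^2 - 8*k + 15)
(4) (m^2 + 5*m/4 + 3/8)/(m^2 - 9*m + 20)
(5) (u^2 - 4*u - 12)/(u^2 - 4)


(1) = (2*a^2 + 8*a - 42)/(2*a^2 + 5*a + 2)
(2) = (y + 1)/(y - 4)
(3) = (k^2 - 11*k + 30)/(k - 3)
(4) = (8*m^2 + 10*m + 3)/(8*m^2 - 72*m + 160)
(5) = (u - 6)/(u - 2)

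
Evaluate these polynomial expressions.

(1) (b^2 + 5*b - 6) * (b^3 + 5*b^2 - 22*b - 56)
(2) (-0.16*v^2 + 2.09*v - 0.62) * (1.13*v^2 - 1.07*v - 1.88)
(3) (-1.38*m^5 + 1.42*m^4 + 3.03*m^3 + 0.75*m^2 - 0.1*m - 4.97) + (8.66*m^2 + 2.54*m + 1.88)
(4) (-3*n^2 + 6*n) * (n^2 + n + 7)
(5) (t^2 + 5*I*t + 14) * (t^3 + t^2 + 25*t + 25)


(1) = b^5 + 10*b^4 - 3*b^3 - 196*b^2 - 148*b + 336
(2) = -0.1808*v^4 + 2.5329*v^3 - 2.6361*v^2 - 3.2658*v + 1.1656
(3) = -1.38*m^5 + 1.42*m^4 + 3.03*m^3 + 9.41*m^2 + 2.44*m - 3.09
(4) = -3*n^4 + 3*n^3 - 15*n^2 + 42*n
(5) = t^5 + t^4 + 5*I*t^4 + 39*t^3 + 5*I*t^3 + 39*t^2 + 125*I*t^2 + 350*t + 125*I*t + 350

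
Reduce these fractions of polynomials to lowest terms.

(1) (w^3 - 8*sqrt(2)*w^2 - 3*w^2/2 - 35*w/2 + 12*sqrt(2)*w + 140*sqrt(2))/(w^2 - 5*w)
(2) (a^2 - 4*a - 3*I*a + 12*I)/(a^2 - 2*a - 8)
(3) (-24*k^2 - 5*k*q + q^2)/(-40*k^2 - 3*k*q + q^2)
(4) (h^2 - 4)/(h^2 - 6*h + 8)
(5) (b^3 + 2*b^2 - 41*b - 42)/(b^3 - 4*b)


(1) = (2*w^2 + w*(7 - 16*sqrt(2)) - 56*sqrt(2))/(2*w)
(2) = (a - 3*I)/(a + 2)
(3) = (3*k + q)/(5*k + q)
(4) = (h + 2)/(h - 4)
(5) = (b^3 + 2*b^2 - 41*b - 42)/(b^3 - 4*b)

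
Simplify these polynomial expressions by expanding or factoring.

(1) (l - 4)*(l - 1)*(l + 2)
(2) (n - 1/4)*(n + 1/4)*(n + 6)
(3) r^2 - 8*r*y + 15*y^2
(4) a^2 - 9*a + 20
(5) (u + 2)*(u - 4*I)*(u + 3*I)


(1) = l^3 - 3*l^2 - 6*l + 8
(2) = n^3 + 6*n^2 - n/16 - 3/8
(3) = (r - 5*y)*(r - 3*y)
(4) = (a - 5)*(a - 4)
(5) = u^3 + 2*u^2 - I*u^2 + 12*u - 2*I*u + 24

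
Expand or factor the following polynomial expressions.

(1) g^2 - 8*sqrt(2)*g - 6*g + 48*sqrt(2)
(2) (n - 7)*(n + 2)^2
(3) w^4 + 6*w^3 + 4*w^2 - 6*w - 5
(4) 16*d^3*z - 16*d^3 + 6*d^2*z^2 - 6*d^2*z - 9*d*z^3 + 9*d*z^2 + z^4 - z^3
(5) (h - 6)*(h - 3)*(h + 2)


(1) = (g - 6)*(g - 8*sqrt(2))
(2) = n^3 - 3*n^2 - 24*n - 28
(3) = (w - 1)*(w + 1)^2*(w + 5)
(4) = (-8*d + z)*(-2*d + z)*(d + z)*(z - 1)
(5) = h^3 - 7*h^2 + 36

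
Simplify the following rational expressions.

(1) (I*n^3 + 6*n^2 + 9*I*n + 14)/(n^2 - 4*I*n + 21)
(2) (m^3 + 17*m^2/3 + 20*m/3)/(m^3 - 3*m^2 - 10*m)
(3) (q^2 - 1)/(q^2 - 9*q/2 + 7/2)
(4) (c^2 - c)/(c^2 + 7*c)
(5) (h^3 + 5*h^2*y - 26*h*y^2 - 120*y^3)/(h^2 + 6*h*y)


(1) = (I*n^2 - n + 2*I)/(n + 3*I)
(2) = (3*m^2 + 17*m + 20)/(3*m^2 - 9*m - 30)
(3) = (2*q + 2)/(2*q - 7)
(4) = (c - 1)/(c + 7)
(5) = (h^2 - h*y - 20*y^2)/h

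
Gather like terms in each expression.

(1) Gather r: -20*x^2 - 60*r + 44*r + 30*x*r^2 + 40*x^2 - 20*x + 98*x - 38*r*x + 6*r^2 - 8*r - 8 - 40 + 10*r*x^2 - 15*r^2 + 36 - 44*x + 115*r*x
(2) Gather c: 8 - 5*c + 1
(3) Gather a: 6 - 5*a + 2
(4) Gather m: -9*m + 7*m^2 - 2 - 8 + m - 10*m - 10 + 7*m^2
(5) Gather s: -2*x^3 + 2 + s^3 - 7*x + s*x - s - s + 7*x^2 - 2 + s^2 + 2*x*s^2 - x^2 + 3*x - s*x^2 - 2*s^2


(1) = r^2*(30*x - 9) + r*(10*x^2 + 77*x - 24) + 20*x^2 + 34*x - 12
(2) = 9 - 5*c
(3) = 8 - 5*a
(4) = 14*m^2 - 18*m - 20
(5) = s^3 + s^2*(2*x - 1) + s*(-x^2 + x - 2) - 2*x^3 + 6*x^2 - 4*x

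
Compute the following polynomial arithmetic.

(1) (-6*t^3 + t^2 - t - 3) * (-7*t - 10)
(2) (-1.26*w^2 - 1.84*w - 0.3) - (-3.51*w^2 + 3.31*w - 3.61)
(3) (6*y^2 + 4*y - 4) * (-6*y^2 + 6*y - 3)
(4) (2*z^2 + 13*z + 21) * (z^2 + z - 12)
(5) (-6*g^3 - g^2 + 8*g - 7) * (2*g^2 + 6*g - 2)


(1) = 42*t^4 + 53*t^3 - 3*t^2 + 31*t + 30
(2) = 2.25*w^2 - 5.15*w + 3.31
(3) = -36*y^4 + 12*y^3 + 30*y^2 - 36*y + 12
(4) = 2*z^4 + 15*z^3 + 10*z^2 - 135*z - 252
(5) = -12*g^5 - 38*g^4 + 22*g^3 + 36*g^2 - 58*g + 14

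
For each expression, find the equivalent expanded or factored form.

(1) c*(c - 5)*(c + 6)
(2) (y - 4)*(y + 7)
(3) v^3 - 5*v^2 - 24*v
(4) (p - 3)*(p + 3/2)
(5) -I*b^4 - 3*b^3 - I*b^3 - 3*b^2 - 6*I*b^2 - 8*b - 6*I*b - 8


(1) = c^3 + c^2 - 30*c
(2) = y^2 + 3*y - 28
(3) = v*(v - 8)*(v + 3)
(4) = p^2 - 3*p/2 - 9/2
(5) = (b - 4*I)*(b - I)*(b + 2*I)*(-I*b - I)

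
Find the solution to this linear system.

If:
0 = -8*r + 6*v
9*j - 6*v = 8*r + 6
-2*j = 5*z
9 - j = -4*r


Then:
j = -6
r = -15/4
v = -5
z = 12/5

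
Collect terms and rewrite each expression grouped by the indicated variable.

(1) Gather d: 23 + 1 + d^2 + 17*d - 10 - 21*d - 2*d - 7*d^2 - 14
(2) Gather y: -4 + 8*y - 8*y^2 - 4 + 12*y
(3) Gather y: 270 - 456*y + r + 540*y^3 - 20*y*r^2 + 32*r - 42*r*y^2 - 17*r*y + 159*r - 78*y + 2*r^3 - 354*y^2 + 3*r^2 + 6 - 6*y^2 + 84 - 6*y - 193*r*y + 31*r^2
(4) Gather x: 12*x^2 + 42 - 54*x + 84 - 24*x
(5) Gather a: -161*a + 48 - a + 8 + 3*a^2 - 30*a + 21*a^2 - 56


(1) = -6*d^2 - 6*d
(2) = -8*y^2 + 20*y - 8
(3) = 2*r^3 + 34*r^2 + 192*r + 540*y^3 + y^2*(-42*r - 360) + y*(-20*r^2 - 210*r - 540) + 360
(4) = 12*x^2 - 78*x + 126
(5) = 24*a^2 - 192*a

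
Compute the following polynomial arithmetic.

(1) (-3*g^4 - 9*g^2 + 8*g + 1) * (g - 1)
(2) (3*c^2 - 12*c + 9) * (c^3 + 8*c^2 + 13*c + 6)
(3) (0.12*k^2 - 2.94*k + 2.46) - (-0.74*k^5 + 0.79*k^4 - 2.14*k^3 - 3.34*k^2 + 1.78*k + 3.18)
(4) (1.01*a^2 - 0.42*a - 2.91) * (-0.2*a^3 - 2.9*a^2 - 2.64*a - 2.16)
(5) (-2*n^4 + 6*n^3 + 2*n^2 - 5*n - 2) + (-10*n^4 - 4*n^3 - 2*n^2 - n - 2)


(1) = -3*g^5 + 3*g^4 - 9*g^3 + 17*g^2 - 7*g - 1
(2) = 3*c^5 + 12*c^4 - 48*c^3 - 66*c^2 + 45*c + 54
(3) = 0.74*k^5 - 0.79*k^4 + 2.14*k^3 + 3.46*k^2 - 4.72*k - 0.72
(4) = -0.202*a^5 - 2.845*a^4 - 0.8664*a^3 + 7.3662*a^2 + 8.5896*a + 6.2856
(5) = -12*n^4 + 2*n^3 - 6*n - 4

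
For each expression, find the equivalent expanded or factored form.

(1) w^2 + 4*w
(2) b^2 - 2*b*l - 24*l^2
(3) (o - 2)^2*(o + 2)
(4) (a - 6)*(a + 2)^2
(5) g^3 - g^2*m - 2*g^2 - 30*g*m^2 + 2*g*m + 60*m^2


(1) = w*(w + 4)
(2) = (b - 6*l)*(b + 4*l)
(3) = o^3 - 2*o^2 - 4*o + 8
(4) = a^3 - 2*a^2 - 20*a - 24
(5) = (g - 2)*(g - 6*m)*(g + 5*m)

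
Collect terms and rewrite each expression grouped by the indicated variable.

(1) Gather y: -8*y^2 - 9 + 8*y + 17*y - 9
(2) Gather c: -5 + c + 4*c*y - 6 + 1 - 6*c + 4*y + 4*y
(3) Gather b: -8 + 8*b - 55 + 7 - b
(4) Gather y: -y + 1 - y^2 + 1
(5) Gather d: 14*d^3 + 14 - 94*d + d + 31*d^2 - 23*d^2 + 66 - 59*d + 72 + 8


(1) = -8*y^2 + 25*y - 18
(2) = c*(4*y - 5) + 8*y - 10
(3) = 7*b - 56
(4) = -y^2 - y + 2
(5) = 14*d^3 + 8*d^2 - 152*d + 160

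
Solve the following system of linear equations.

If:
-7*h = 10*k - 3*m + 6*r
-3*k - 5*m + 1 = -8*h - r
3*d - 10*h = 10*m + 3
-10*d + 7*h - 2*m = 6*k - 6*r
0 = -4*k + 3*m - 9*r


Then:
d = -23751/95509
h = -17004/95509
k = 13671/95509
m = -126/641
r = -12334/95509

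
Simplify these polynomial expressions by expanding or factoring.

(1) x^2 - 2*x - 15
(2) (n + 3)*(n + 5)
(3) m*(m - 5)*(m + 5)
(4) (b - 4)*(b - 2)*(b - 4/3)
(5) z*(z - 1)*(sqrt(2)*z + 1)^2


(1) = (x - 5)*(x + 3)
(2) = n^2 + 8*n + 15
(3) = m^3 - 25*m
(4) = b^3 - 22*b^2/3 + 16*b - 32/3
(5) = 2*z^4 - 2*z^3 + 2*sqrt(2)*z^3 - 2*sqrt(2)*z^2 + z^2 - z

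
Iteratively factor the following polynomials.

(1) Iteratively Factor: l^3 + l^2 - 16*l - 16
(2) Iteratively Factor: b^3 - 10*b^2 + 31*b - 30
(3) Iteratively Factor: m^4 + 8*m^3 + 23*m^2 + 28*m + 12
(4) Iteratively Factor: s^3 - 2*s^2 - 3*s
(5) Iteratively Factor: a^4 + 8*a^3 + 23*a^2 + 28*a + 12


(1) = (l - 4)*(l^2 + 5*l + 4) = (l - 4)*(l + 1)*(l + 4)
(2) = (b - 3)*(b^2 - 7*b + 10) = (b - 3)*(b - 2)*(b - 5)
(3) = (m + 3)*(m^3 + 5*m^2 + 8*m + 4) = (m + 2)*(m + 3)*(m^2 + 3*m + 2) = (m + 1)*(m + 2)*(m + 3)*(m + 2)
(4) = (s + 1)*(s^2 - 3*s) = (s - 3)*(s + 1)*(s)
(5) = (a + 2)*(a^3 + 6*a^2 + 11*a + 6) = (a + 2)*(a + 3)*(a^2 + 3*a + 2) = (a + 2)^2*(a + 3)*(a + 1)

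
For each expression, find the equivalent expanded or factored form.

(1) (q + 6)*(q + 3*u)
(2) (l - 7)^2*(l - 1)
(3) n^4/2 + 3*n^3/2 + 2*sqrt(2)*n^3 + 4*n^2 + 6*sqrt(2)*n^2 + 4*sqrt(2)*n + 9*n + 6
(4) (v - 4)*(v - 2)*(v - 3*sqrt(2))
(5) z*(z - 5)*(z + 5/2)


(1) = q^2 + 3*q*u + 6*q + 18*u
(2) = l^3 - 15*l^2 + 63*l - 49
(3) = (n/2 + 1/2)*(n + 2)*(n + sqrt(2))*(n + 3*sqrt(2))
(4) = v^3 - 6*v^2 - 3*sqrt(2)*v^2 + 8*v + 18*sqrt(2)*v - 24*sqrt(2)
(5) = z^3 - 5*z^2/2 - 25*z/2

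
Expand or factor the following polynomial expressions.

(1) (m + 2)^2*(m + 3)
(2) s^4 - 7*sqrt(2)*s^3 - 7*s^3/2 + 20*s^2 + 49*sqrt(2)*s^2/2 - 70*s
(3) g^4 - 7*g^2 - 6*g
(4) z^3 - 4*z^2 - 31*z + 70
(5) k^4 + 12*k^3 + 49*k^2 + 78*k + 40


(1) = m^3 + 7*m^2 + 16*m + 12
(2) = s*(s - 7/2)*(s - 5*sqrt(2))*(s - 2*sqrt(2))
(3) = g*(g - 3)*(g + 1)*(g + 2)
(4) = (z - 7)*(z - 2)*(z + 5)
(5) = (k + 1)*(k + 2)*(k + 4)*(k + 5)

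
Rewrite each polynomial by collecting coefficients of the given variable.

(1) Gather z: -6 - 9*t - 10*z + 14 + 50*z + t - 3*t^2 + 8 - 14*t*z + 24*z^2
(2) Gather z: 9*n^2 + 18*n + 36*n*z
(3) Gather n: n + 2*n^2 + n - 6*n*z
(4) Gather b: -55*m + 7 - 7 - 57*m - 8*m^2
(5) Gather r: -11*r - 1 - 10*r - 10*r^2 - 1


(1) = -3*t^2 - 8*t + 24*z^2 + z*(40 - 14*t) + 16
(2) = 9*n^2 + 36*n*z + 18*n
(3) = 2*n^2 + n*(2 - 6*z)
(4) = -8*m^2 - 112*m
(5) = -10*r^2 - 21*r - 2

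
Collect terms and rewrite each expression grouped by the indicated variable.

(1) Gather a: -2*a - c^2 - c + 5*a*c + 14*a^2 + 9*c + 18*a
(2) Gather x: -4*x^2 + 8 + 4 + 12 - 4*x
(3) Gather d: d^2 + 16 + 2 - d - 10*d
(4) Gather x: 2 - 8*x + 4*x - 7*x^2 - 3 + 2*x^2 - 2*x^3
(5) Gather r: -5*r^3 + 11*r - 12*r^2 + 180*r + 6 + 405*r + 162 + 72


(1) = 14*a^2 + a*(5*c + 16) - c^2 + 8*c
(2) = -4*x^2 - 4*x + 24
(3) = d^2 - 11*d + 18
(4) = -2*x^3 - 5*x^2 - 4*x - 1
(5) = -5*r^3 - 12*r^2 + 596*r + 240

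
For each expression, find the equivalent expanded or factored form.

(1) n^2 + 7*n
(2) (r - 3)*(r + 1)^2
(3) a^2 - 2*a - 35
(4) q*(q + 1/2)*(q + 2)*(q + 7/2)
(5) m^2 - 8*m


(1) = n*(n + 7)
(2) = r^3 - r^2 - 5*r - 3
(3) = (a - 7)*(a + 5)
(4) = q^4 + 6*q^3 + 39*q^2/4 + 7*q/2
(5) = m*(m - 8)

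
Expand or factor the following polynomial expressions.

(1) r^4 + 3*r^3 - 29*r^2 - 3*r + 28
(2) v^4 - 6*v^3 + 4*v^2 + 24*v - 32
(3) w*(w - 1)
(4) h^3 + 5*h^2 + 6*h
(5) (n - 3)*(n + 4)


(1) = (r - 4)*(r - 1)*(r + 1)*(r + 7)
(2) = (v - 4)*(v - 2)^2*(v + 2)
(3) = w^2 - w
(4) = h*(h + 2)*(h + 3)
(5) = n^2 + n - 12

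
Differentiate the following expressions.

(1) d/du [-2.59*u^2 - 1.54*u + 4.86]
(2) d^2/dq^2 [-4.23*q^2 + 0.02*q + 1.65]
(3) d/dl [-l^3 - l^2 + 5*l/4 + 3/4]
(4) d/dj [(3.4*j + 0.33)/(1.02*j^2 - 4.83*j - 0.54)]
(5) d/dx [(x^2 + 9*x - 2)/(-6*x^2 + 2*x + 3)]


(1) = -5.18*u - 1.54
(2) = -8.46000000000000
(3) = -3*l^2 - 2*l + 5/4
(4) = (3.468*j^2 - 16.422*j - (2.04*j - 4.83)*(3.4*j + 0.33) - 1.836)/(-1.02*j^2 + 4.83*j + 0.54)^2
(5) = (56*x^2 - 18*x + 31)/(36*x^4 - 24*x^3 - 32*x^2 + 12*x + 9)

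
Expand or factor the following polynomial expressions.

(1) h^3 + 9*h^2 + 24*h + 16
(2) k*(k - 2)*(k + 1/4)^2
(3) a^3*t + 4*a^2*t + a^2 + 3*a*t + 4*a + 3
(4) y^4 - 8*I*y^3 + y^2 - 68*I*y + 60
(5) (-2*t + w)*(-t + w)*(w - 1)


(1) = (h + 1)*(h + 4)^2
(2) = k^4 - 3*k^3/2 - 15*k^2/16 - k/8
(3) = (a + 1)*(a + 3)*(a*t + 1)
(4) = (y - 6*I)*(y - 5*I)*(y + I)*(y + 2*I)
(5) = 2*t^2*w - 2*t^2 - 3*t*w^2 + 3*t*w + w^3 - w^2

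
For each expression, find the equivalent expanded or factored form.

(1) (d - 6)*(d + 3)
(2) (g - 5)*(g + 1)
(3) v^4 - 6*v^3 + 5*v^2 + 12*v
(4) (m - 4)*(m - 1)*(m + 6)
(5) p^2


(1) = d^2 - 3*d - 18
(2) = g^2 - 4*g - 5
(3) = v*(v - 4)*(v - 3)*(v + 1)
(4) = m^3 + m^2 - 26*m + 24
(5) = p^2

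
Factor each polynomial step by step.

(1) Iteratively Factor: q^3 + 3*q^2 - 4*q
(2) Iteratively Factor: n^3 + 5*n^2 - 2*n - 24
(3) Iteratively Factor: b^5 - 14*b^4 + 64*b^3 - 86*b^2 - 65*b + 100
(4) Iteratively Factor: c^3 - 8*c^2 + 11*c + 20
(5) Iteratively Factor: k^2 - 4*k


(1) = (q + 4)*(q^2 - q) = (q - 1)*(q + 4)*(q)
(2) = (n + 4)*(n^2 + n - 6) = (n + 3)*(n + 4)*(n - 2)
(3) = (b + 1)*(b^4 - 15*b^3 + 79*b^2 - 165*b + 100) = (b - 4)*(b + 1)*(b^3 - 11*b^2 + 35*b - 25) = (b - 5)*(b - 4)*(b + 1)*(b^2 - 6*b + 5) = (b - 5)^2*(b - 4)*(b + 1)*(b - 1)
(4) = (c - 4)*(c^2 - 4*c - 5) = (c - 5)*(c - 4)*(c + 1)
(5) = (k - 4)*(k)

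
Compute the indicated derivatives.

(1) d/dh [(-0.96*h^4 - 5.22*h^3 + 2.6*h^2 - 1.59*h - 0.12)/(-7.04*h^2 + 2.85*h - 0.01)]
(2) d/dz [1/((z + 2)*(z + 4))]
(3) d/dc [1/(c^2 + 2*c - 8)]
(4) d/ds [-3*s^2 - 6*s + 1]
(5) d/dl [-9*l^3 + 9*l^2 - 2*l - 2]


(1) = (13.5168*h^5 + 28.5408*h^4 - 29.7156*h^3 - 3.627*h^2 - 1.7416*h + 0.3579)/(49.5616*h^4 - 40.128*h^3 + 8.2633*h^2 - 0.057*h + 0.0001)
(2) = 2*(-z - 3)/(z^4 + 12*z^3 + 52*z^2 + 96*z + 64)
(3) = 2*(-c - 1)/(c^2 + 2*c - 8)^2
(4) = -6*s - 6
(5) = -27*l^2 + 18*l - 2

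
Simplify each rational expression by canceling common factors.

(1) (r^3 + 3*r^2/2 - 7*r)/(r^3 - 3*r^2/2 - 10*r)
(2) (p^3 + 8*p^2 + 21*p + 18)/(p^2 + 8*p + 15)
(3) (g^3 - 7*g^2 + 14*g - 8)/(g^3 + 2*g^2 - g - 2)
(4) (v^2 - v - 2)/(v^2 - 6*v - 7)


(1) = (2*r^2 + 3*r - 14)/(2*r^2 - 3*r - 20)
(2) = (p^2 + 5*p + 6)/(p + 5)
(3) = (g^2 - 6*g + 8)/(g^2 + 3*g + 2)
(4) = (v - 2)/(v - 7)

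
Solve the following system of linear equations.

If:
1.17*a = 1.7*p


Then:
a = 1.45299145299145*p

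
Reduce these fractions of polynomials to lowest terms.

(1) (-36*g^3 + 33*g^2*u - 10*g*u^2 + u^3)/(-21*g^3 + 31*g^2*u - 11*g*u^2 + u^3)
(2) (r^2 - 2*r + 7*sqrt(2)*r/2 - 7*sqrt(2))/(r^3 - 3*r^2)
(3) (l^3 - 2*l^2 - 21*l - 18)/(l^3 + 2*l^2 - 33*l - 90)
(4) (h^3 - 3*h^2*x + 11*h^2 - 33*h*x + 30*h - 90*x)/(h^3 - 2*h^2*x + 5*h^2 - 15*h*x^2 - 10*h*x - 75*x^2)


(1) = (12*g^2 - 7*g*u + u^2)/(7*g^2 - 8*g*u + u^2)
(2) = (2*r^2 + r*(-4 + 7*sqrt(2)) - 14*sqrt(2))/(2*r^3 - 6*r^2)
(3) = (l + 1)/(l + 5)
(4) = (-h^2 + 3*h*x - 6*h + 18*x)/(-h^2 + 2*h*x + 15*x^2)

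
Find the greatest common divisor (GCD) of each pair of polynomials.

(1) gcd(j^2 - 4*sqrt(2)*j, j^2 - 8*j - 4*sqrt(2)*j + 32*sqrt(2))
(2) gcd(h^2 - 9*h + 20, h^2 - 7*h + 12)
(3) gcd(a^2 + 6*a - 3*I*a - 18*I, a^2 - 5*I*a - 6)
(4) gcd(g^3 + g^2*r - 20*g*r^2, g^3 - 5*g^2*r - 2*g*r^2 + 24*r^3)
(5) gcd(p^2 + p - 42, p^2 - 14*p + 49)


(1) = j - 4*sqrt(2)
(2) = gcd((h - 5)*(h - 4), (h - 4)*(h - 3)) = h - 4
(3) = gcd((a + 6)*(a - 3*I), (a - 3*I)*(a - 2*I)) = a - 3*I
(4) = gcd(g*(g - 4*r)*(g + 5*r), (g - 4*r)*(g - 3*r)*(g + 2*r)) = -g + 4*r
(5) = gcd((p - 6)*(p + 7), (p - 7)^2) = 1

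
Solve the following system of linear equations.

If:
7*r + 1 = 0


Then:
r = -1/7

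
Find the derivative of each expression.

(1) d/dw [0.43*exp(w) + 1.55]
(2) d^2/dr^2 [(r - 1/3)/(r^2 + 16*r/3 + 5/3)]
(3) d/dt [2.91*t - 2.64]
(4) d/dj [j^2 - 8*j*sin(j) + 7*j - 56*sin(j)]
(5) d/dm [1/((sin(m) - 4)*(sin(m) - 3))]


(1) = 0.43*exp(w)
(2) = 2*(4*(3*r - 1)*(3*r + 8)^2 - 9*(3*r + 5)*(3*r^2 + 16*r + 5))/(3*r^2 + 16*r + 5)^3
(3) = 2.91000000000000
(4) = -8*j*cos(j) + 2*j - 8*sin(j) - 56*cos(j) + 7
(5) = (7 - 2*sin(m))*cos(m)/((sin(m) - 4)^2*(sin(m) - 3)^2)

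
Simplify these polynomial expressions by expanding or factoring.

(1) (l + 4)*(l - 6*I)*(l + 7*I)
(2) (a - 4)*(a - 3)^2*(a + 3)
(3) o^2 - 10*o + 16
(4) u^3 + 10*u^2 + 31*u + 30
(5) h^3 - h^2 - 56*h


(1) = l^3 + 4*l^2 + I*l^2 + 42*l + 4*I*l + 168
(2) = a^4 - 7*a^3 + 3*a^2 + 63*a - 108
(3) = (o - 8)*(o - 2)
(4) = (u + 2)*(u + 3)*(u + 5)
(5) = h*(h - 8)*(h + 7)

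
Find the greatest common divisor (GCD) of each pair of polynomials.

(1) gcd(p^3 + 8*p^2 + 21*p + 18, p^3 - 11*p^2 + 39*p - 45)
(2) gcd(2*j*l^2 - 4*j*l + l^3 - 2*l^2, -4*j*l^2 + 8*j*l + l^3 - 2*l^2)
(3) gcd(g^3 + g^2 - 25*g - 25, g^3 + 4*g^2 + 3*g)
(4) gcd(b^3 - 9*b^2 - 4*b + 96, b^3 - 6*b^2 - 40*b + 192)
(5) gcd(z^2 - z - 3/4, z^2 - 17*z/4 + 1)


(1) = gcd((p + 2)*(p + 3)^2, (p - 5)*(p - 3)^2) = 1
(2) = gcd(l*(2*j + l)*(l - 2), l*(-4*j + l)*(l - 2)) = l^2 - 2*l
(3) = g + 1
(4) = gcd((b - 8)*(b - 4)*(b + 3), (b - 8)*(b - 4)*(b + 6)) = b^2 - 12*b + 32
(5) = 1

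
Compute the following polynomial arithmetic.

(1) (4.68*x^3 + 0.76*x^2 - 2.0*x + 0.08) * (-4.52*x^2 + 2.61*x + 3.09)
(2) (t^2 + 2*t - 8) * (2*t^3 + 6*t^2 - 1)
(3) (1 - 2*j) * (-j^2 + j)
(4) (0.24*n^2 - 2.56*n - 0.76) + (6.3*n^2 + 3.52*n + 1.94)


(1) = -21.1536*x^5 + 8.7796*x^4 + 25.4848*x^3 - 3.2332*x^2 - 5.9712*x + 0.2472
(2) = 2*t^5 + 10*t^4 - 4*t^3 - 49*t^2 - 2*t + 8
(3) = 2*j^3 - 3*j^2 + j
(4) = 6.54*n^2 + 0.96*n + 1.18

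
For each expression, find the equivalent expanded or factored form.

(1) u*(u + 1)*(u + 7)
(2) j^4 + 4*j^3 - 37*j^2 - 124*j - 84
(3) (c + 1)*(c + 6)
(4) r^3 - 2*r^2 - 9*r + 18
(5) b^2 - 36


(1) = u^3 + 8*u^2 + 7*u
(2) = (j - 6)*(j + 1)*(j + 2)*(j + 7)
(3) = c^2 + 7*c + 6
(4) = (r - 3)*(r - 2)*(r + 3)
(5) = (b - 6)*(b + 6)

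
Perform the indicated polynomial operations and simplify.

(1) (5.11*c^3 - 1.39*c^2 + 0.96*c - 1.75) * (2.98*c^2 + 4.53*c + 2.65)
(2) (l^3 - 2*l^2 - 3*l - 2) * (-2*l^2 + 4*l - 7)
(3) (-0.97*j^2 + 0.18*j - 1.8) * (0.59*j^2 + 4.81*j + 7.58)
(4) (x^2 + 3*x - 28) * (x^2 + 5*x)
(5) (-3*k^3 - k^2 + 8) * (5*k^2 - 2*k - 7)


(1) = 15.2278*c^5 + 19.0061*c^4 + 10.1056*c^3 - 4.5497*c^2 - 5.3835*c - 4.6375
(2) = -2*l^5 + 8*l^4 - 9*l^3 + 6*l^2 + 13*l + 14
(3) = -0.5723*j^4 - 4.5595*j^3 - 7.5488*j^2 - 7.2936*j - 13.644
(4) = x^4 + 8*x^3 - 13*x^2 - 140*x
(5) = -15*k^5 + k^4 + 23*k^3 + 47*k^2 - 16*k - 56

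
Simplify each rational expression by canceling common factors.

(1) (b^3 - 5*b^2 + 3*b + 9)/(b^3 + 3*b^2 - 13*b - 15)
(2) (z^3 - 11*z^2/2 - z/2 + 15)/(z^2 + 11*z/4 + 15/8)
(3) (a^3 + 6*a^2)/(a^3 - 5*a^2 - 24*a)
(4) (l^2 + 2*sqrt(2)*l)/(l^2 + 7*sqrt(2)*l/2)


(1) = (b - 3)/(b + 5)
(2) = (4*z^2 - 28*z + 40)/(4*z + 5)
(3) = (a^2 + 6*a)/(a^2 - 5*a - 24)
(4) = (2*l + 4*sqrt(2))/(2*l + 7*sqrt(2))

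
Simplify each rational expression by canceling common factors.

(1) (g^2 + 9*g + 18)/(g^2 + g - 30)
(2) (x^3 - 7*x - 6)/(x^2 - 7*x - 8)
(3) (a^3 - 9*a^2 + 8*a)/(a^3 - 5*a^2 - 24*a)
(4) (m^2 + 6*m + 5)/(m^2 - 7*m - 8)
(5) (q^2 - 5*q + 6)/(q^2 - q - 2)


(1) = (g + 3)/(g - 5)
(2) = (x^2 - x - 6)/(x - 8)
(3) = (a - 1)/(a + 3)
(4) = (m + 5)/(m - 8)
(5) = (q - 3)/(q + 1)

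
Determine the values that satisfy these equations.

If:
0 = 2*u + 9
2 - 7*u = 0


Then:
No Solution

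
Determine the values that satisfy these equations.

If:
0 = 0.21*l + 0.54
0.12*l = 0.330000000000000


Then:
No Solution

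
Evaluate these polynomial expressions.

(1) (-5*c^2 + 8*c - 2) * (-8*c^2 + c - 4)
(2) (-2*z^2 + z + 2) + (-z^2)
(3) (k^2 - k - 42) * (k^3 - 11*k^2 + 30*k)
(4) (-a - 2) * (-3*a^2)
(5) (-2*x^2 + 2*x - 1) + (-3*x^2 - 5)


(1) = 40*c^4 - 69*c^3 + 44*c^2 - 34*c + 8
(2) = -3*z^2 + z + 2
(3) = k^5 - 12*k^4 - k^3 + 432*k^2 - 1260*k
(4) = 3*a^3 + 6*a^2
(5) = -5*x^2 + 2*x - 6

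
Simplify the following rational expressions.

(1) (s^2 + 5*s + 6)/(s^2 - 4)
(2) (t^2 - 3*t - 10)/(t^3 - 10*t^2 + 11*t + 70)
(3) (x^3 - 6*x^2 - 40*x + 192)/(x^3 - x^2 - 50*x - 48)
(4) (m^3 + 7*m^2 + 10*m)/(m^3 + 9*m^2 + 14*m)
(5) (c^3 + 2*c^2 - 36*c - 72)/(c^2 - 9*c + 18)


(1) = (s + 3)/(s - 2)
(2) = 1/(t - 7)
(3) = (x - 4)/(x + 1)
(4) = (m + 5)/(m + 7)
(5) = (c^2 + 8*c + 12)/(c - 3)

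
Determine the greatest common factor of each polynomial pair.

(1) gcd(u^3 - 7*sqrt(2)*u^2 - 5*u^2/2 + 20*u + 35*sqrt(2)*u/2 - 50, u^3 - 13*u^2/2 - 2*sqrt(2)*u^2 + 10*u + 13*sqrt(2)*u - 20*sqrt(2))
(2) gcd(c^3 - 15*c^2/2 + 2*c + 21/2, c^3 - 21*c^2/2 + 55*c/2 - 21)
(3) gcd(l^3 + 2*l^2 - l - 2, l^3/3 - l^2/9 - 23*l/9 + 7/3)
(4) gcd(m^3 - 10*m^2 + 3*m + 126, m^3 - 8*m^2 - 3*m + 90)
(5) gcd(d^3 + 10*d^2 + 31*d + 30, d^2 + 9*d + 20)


(1) = gcd((u - 5/2)*(u - 5*sqrt(2))*(u - 2*sqrt(2)), (u - 4)*(u - 5/2)*(u - 2*sqrt(2))) = u^2 + u*(-2*sqrt(2) - 5/2) + 5*sqrt(2)
(2) = gcd((c - 7)*(c - 3/2)*(c + 1), (c - 7)*(c - 2)*(c - 3/2)) = c^2 - 17*c/2 + 21/2
(3) = l - 1
(4) = gcd((m - 7)*(m - 6)*(m + 3), (m - 6)*(m - 5)*(m + 3)) = m^2 - 3*m - 18
(5) = gcd((d + 2)*(d + 3)*(d + 5), (d + 4)*(d + 5)) = d + 5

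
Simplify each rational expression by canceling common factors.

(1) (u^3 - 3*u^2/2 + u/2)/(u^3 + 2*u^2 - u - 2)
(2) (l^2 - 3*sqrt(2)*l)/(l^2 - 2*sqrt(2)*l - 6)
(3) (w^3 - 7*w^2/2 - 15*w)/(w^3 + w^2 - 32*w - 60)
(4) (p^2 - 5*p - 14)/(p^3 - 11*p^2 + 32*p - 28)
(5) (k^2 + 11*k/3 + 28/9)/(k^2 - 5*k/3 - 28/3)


(1) = (2*u^2 - u)/(2*u^2 + 6*u + 4)
(2) = l/(l + sqrt(2))
(3) = (2*w^2 + 5*w)/(2*w^2 + 14*w + 20)
(4) = (p + 2)/(p^2 - 4*p + 4)
(5) = (3*k + 4)/(3*k - 12)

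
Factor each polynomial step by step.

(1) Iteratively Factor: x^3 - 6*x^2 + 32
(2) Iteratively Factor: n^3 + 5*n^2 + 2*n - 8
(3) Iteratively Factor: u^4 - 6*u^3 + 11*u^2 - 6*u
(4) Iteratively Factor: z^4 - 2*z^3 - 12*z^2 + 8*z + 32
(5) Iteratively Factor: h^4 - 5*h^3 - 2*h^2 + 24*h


(1) = (x - 4)*(x^2 - 2*x - 8) = (x - 4)*(x + 2)*(x - 4)
(2) = (n + 2)*(n^2 + 3*n - 4) = (n + 2)*(n + 4)*(n - 1)
(3) = (u - 3)*(u^3 - 3*u^2 + 2*u) = (u - 3)*(u - 1)*(u^2 - 2*u) = (u - 3)*(u - 2)*(u - 1)*(u)
(4) = (z + 2)*(z^3 - 4*z^2 - 4*z + 16) = (z - 4)*(z + 2)*(z^2 - 4) = (z - 4)*(z + 2)^2*(z - 2)
(5) = (h + 2)*(h^3 - 7*h^2 + 12*h) = (h - 4)*(h + 2)*(h^2 - 3*h) = (h - 4)*(h - 3)*(h + 2)*(h)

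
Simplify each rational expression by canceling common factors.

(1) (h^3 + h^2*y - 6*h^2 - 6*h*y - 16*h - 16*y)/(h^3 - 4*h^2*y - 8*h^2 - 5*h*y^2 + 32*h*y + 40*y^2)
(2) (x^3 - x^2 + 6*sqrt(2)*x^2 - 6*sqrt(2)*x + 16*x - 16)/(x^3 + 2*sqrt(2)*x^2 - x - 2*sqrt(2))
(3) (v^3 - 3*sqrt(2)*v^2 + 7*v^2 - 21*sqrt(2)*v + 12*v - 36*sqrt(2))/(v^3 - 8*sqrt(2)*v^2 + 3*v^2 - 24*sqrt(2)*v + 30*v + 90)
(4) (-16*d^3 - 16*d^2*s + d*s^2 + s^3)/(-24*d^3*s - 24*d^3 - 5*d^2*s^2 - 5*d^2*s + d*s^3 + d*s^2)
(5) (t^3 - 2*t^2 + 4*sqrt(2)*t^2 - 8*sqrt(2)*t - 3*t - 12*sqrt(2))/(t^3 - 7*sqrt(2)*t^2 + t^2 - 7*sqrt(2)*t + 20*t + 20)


(1) = (-h - 2)/(-h + 5*y)
(2) = (x + 4*sqrt(2))/(x + 1)
(3) = (v + 4)/(v - 5*sqrt(2))
(4) = (-16*d^3 - 16*d^2*s + d*s^2 + s^3)/(-24*d^3*s - 24*d^3 - 5*d^2*s^2 - 5*d^2*s + d*s^3 + d*s^2)
(5) = (t^2 + t*(-3 + 4*sqrt(2)) - 12*sqrt(2))/(t^2 - 7*sqrt(2)*t + 20)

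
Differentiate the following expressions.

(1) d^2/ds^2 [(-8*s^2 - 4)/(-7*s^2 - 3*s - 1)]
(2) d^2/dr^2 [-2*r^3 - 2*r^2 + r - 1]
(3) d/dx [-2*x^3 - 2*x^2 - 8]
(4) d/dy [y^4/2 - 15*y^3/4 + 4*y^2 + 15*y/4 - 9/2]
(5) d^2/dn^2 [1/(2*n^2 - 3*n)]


(1) = 8*(-42*s^3 + 105*s^2 + 63*s + 4)/(343*s^6 + 441*s^5 + 336*s^4 + 153*s^3 + 48*s^2 + 9*s + 1)
(2) = -12*r - 4
(3) = 2*x*(-3*x - 2)
(4) = 2*y^3 - 45*y^2/4 + 8*y + 15/4
(5) = 2*(-2*n*(2*n - 3) + (4*n - 3)^2)/(n^3*(2*n - 3)^3)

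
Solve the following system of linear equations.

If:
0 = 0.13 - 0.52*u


Then:
u = 0.25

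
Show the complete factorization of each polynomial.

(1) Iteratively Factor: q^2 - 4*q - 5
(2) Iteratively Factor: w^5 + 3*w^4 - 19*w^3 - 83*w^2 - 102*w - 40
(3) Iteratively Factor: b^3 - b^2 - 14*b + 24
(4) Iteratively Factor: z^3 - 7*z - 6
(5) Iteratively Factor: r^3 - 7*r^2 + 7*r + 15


(1) = (q + 1)*(q - 5)
(2) = (w + 1)*(w^4 + 2*w^3 - 21*w^2 - 62*w - 40) = (w + 1)*(w + 2)*(w^3 - 21*w - 20) = (w + 1)*(w + 2)*(w + 4)*(w^2 - 4*w - 5) = (w - 5)*(w + 1)*(w + 2)*(w + 4)*(w + 1)
(3) = (b - 3)*(b^2 + 2*b - 8) = (b - 3)*(b + 4)*(b - 2)
(4) = (z + 2)*(z^2 - 2*z - 3) = (z + 1)*(z + 2)*(z - 3)
(5) = (r - 3)*(r^2 - 4*r - 5) = (r - 3)*(r + 1)*(r - 5)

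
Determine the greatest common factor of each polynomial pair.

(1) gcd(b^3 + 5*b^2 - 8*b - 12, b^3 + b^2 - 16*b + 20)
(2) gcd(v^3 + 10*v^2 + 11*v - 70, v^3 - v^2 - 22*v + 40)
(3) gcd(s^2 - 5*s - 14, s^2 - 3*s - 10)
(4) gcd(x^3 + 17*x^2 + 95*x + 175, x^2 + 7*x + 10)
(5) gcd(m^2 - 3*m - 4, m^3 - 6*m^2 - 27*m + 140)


(1) = gcd((b - 2)*(b + 1)*(b + 6), (b - 2)^2*(b + 5)) = b - 2
(2) = gcd((v - 2)*(v + 5)*(v + 7), (v - 4)*(v - 2)*(v + 5)) = v^2 + 3*v - 10
(3) = gcd((s - 7)*(s + 2), (s - 5)*(s + 2)) = s + 2
(4) = x + 5
(5) = m - 4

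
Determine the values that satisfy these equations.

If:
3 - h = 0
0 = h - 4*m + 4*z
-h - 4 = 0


Then:
No Solution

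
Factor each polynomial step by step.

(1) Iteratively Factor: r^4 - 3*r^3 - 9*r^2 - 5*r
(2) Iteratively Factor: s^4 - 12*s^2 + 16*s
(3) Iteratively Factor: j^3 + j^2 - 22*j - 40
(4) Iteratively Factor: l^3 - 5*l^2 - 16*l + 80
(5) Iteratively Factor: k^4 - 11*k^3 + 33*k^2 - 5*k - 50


(1) = (r - 5)*(r^3 + 2*r^2 + r) = r*(r - 5)*(r^2 + 2*r + 1) = r*(r - 5)*(r + 1)*(r + 1)
(2) = (s - 2)*(s^3 + 2*s^2 - 8*s) = s*(s - 2)*(s^2 + 2*s - 8) = s*(s - 2)^2*(s + 4)
(3) = (j + 4)*(j^2 - 3*j - 10) = (j - 5)*(j + 4)*(j + 2)
(4) = (l - 5)*(l^2 - 16) = (l - 5)*(l + 4)*(l - 4)
(5) = (k + 1)*(k^3 - 12*k^2 + 45*k - 50) = (k - 2)*(k + 1)*(k^2 - 10*k + 25) = (k - 5)*(k - 2)*(k + 1)*(k - 5)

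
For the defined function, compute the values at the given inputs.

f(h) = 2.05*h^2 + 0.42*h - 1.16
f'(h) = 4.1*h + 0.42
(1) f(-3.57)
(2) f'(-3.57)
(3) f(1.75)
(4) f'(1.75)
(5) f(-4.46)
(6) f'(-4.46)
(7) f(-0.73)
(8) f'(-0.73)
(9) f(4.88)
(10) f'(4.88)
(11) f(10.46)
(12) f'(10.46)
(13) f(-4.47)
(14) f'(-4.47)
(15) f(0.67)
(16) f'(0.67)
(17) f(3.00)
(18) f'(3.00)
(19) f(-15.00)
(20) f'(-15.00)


(1) = 23.47
(2) = -14.22
(3) = 5.85
(4) = 7.59
(5) = 37.74
(6) = -17.87
(7) = -0.37
(8) = -2.57
(9) = 49.71
(10) = 20.43
(11) = 227.53
(12) = 43.31
(13) = 37.92
(14) = -17.91
(15) = 0.04
(16) = 3.17
(17) = 18.55
(18) = 12.72
(19) = 453.79
(20) = -61.08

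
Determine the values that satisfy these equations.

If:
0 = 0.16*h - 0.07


Then:
h = 0.44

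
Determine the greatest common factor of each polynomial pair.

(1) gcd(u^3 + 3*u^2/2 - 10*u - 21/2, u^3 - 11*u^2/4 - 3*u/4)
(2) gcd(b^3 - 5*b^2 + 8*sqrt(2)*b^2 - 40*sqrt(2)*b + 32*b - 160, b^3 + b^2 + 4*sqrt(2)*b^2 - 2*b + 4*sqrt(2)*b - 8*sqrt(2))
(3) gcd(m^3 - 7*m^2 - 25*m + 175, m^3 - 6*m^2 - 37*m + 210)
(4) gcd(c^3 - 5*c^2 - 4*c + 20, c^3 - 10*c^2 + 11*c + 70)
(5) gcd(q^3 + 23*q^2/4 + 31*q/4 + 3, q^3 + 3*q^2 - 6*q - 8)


(1) = u - 3
(2) = gcd((b - 5)*(b + 4*sqrt(2))^2, (b - 1)*(b + 2)*(b + 4*sqrt(2))) = b + 4*sqrt(2)
(3) = gcd((m - 7)*(m - 5)*(m + 5), (m - 7)*(m - 5)*(m + 6)) = m^2 - 12*m + 35
(4) = gcd((c - 5)*(c - 2)*(c + 2), (c - 7)*(c - 5)*(c + 2)) = c^2 - 3*c - 10
(5) = q^2 + 5*q + 4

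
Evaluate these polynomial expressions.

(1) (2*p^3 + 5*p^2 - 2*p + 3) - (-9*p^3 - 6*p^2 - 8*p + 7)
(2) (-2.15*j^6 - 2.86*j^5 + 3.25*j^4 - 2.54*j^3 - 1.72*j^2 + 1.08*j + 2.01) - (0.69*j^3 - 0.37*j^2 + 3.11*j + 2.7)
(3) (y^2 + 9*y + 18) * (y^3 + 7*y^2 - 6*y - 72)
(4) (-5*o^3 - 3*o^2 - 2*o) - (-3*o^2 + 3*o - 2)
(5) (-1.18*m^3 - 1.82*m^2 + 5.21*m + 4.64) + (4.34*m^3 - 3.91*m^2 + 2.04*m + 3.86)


(1) = 11*p^3 + 11*p^2 + 6*p - 4
(2) = -2.15*j^6 - 2.86*j^5 + 3.25*j^4 - 3.23*j^3 - 1.35*j^2 - 2.03*j - 0.69
(3) = y^5 + 16*y^4 + 75*y^3 - 756*y - 1296
(4) = -5*o^3 - 5*o + 2
(5) = 3.16*m^3 - 5.73*m^2 + 7.25*m + 8.5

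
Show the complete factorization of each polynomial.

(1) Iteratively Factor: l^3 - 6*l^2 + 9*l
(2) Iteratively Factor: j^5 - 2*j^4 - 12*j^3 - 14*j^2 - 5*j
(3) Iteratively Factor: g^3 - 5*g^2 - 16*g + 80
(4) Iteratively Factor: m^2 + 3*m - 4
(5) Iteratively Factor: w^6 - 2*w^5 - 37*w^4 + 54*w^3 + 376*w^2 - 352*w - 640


(1) = (l - 3)*(l^2 - 3*l) = l*(l - 3)*(l - 3)
(2) = (j - 5)*(j^4 + 3*j^3 + 3*j^2 + j) = j*(j - 5)*(j^3 + 3*j^2 + 3*j + 1) = j*(j - 5)*(j + 1)*(j^2 + 2*j + 1) = j*(j - 5)*(j + 1)^2*(j + 1)
(3) = (g - 4)*(g^2 - g - 20) = (g - 4)*(g + 4)*(g - 5)
(4) = (m + 4)*(m - 1)
(5) = (w - 5)*(w^5 + 3*w^4 - 22*w^3 - 56*w^2 + 96*w + 128) = (w - 5)*(w + 4)*(w^4 - w^3 - 18*w^2 + 16*w + 32) = (w - 5)*(w + 1)*(w + 4)*(w^3 - 2*w^2 - 16*w + 32) = (w - 5)*(w - 4)*(w + 1)*(w + 4)*(w^2 + 2*w - 8) = (w - 5)*(w - 4)*(w - 2)*(w + 1)*(w + 4)*(w + 4)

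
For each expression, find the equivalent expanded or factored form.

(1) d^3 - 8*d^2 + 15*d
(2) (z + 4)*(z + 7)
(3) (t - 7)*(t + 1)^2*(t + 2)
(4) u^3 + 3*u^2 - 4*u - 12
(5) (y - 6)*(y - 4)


(1) = d*(d - 5)*(d - 3)
(2) = z^2 + 11*z + 28
(3) = t^4 - 3*t^3 - 23*t^2 - 33*t - 14
(4) = (u - 2)*(u + 2)*(u + 3)
(5) = y^2 - 10*y + 24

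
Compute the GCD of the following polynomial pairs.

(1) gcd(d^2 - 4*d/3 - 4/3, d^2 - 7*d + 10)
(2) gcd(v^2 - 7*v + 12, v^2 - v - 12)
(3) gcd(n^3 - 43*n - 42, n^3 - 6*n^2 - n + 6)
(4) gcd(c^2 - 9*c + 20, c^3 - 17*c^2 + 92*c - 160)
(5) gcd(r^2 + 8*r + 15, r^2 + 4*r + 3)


(1) = gcd((d - 2)*(d + 2/3), (d - 5)*(d - 2)) = d - 2
(2) = gcd((v - 4)*(v - 3), (v - 4)*(v + 3)) = v - 4
(3) = gcd((n - 7)*(n + 1)*(n + 6), (n - 6)*(n - 1)*(n + 1)) = n + 1
(4) = gcd((c - 5)*(c - 4), (c - 8)*(c - 5)*(c - 4)) = c^2 - 9*c + 20
(5) = r + 3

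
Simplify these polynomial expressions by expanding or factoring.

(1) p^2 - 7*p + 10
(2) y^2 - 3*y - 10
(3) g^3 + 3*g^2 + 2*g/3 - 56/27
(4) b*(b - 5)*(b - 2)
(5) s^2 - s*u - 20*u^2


(1) = (p - 5)*(p - 2)
(2) = (y - 5)*(y + 2)
(3) = (g - 2/3)*(g + 4/3)*(g + 7/3)
(4) = b^3 - 7*b^2 + 10*b
(5) = (s - 5*u)*(s + 4*u)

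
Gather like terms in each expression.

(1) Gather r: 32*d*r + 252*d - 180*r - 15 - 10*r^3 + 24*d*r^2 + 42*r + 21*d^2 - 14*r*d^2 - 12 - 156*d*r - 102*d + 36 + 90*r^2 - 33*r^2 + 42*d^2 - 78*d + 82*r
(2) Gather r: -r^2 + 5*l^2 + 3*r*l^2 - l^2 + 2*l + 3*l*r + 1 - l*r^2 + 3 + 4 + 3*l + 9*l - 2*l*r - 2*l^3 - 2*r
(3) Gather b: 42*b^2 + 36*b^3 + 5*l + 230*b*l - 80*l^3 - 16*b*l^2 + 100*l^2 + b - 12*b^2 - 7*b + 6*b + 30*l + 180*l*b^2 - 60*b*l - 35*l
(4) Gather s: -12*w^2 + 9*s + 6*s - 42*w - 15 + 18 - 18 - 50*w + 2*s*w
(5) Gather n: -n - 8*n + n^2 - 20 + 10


(1) = 63*d^2 + 72*d - 10*r^3 + r^2*(24*d + 57) + r*(-14*d^2 - 124*d - 56) + 9
(2) = -2*l^3 + 4*l^2 + 14*l + r^2*(-l - 1) + r*(3*l^2 + l - 2) + 8
(3) = 36*b^3 + b^2*(180*l + 30) + b*(-16*l^2 + 170*l) - 80*l^3 + 100*l^2
(4) = s*(2*w + 15) - 12*w^2 - 92*w - 15
(5) = n^2 - 9*n - 10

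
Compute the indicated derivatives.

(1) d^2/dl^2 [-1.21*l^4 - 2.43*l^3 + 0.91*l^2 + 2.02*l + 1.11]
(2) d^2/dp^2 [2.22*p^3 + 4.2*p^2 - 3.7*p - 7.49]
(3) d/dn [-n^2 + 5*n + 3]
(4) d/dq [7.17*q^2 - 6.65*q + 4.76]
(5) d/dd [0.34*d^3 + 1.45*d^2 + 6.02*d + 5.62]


(1) = -14.52*l^2 - 14.58*l + 1.82
(2) = 13.32*p + 8.4
(3) = 5 - 2*n
(4) = 14.34*q - 6.65
(5) = 1.02*d^2 + 2.9*d + 6.02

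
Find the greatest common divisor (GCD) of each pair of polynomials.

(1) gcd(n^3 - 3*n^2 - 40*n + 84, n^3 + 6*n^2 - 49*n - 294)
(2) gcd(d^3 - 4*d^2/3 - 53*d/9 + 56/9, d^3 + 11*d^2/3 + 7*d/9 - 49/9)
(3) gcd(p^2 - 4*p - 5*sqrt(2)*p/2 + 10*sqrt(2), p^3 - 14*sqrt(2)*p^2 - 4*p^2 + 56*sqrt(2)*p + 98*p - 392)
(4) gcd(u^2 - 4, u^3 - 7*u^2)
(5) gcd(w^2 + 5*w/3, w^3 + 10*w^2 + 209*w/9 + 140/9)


(1) = gcd((n - 7)*(n - 2)*(n + 6), (n - 7)*(n + 6)*(n + 7)) = n^2 - n - 42
(2) = gcd((d - 8/3)*(d - 1)*(d + 7/3), (d - 1)*(d + 7/3)^2) = d^2 + 4*d/3 - 7/3
(3) = gcd((p - 4)*(p - 5*sqrt(2)/2), (p - 4)*(p - 7*sqrt(2))^2) = p - 4
(4) = gcd((u - 2)*(u + 2), u^2*(u - 7)) = 1
(5) = gcd(w*(w + 5/3), (w + 4/3)*(w + 5/3)*(w + 7)) = w + 5/3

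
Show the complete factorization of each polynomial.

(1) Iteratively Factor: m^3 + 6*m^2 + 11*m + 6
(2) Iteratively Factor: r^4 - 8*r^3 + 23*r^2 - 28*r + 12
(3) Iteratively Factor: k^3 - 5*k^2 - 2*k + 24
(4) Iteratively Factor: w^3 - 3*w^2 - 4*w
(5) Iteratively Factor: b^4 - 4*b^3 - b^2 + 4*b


(1) = (m + 2)*(m^2 + 4*m + 3) = (m + 2)*(m + 3)*(m + 1)
(2) = (r - 2)*(r^3 - 6*r^2 + 11*r - 6) = (r - 3)*(r - 2)*(r^2 - 3*r + 2) = (r - 3)*(r - 2)*(r - 1)*(r - 2)
(3) = (k + 2)*(k^2 - 7*k + 12) = (k - 4)*(k + 2)*(k - 3)
(4) = (w + 1)*(w^2 - 4*w) = w*(w + 1)*(w - 4)
(5) = (b - 4)*(b^3 - b) = (b - 4)*(b - 1)*(b^2 + b) = (b - 4)*(b - 1)*(b + 1)*(b)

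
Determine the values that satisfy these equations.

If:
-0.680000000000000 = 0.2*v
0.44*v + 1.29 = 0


Then:
No Solution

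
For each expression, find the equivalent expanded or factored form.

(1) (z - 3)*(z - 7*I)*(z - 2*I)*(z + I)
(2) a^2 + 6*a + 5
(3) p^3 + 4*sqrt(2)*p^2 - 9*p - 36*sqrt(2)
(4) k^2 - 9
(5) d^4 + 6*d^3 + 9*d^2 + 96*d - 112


(1) = z^4 - 3*z^3 - 8*I*z^3 - 5*z^2 + 24*I*z^2 + 15*z - 14*I*z + 42*I
(2) = (a + 1)*(a + 5)
(3) = (p - 3)*(p + 3)*(p + 4*sqrt(2))
(4) = (k - 3)*(k + 3)
(5) = (d - 1)*(d + 7)*(d - 4*I)*(d + 4*I)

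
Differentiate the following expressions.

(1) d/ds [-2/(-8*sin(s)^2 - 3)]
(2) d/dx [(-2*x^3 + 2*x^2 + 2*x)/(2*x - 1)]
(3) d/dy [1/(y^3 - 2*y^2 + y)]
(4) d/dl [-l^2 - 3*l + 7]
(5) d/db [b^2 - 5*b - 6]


(1) = -16*sin(2*s)/(4*cos(2*s) - 7)^2
(2) = 2*(-4*x^3 + 5*x^2 - 2*x - 1)/(4*x^2 - 4*x + 1)
(3) = (1 - 3*y)/(y^2*(y^3 - 3*y^2 + 3*y - 1))
(4) = -2*l - 3
(5) = 2*b - 5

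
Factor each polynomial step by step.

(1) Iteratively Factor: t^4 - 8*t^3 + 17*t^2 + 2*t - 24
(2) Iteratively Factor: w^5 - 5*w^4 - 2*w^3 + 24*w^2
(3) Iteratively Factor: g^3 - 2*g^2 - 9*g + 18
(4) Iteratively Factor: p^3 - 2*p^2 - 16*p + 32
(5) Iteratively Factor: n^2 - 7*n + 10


(1) = (t - 4)*(t^3 - 4*t^2 + t + 6) = (t - 4)*(t - 2)*(t^2 - 2*t - 3) = (t - 4)*(t - 2)*(t + 1)*(t - 3)
(2) = (w)*(w^4 - 5*w^3 - 2*w^2 + 24*w) = w*(w - 3)*(w^3 - 2*w^2 - 8*w) = w*(w - 3)*(w + 2)*(w^2 - 4*w) = w^2*(w - 3)*(w + 2)*(w - 4)
(3) = (g - 2)*(g^2 - 9) = (g - 2)*(g + 3)*(g - 3)
(4) = (p + 4)*(p^2 - 6*p + 8) = (p - 4)*(p + 4)*(p - 2)
(5) = (n - 5)*(n - 2)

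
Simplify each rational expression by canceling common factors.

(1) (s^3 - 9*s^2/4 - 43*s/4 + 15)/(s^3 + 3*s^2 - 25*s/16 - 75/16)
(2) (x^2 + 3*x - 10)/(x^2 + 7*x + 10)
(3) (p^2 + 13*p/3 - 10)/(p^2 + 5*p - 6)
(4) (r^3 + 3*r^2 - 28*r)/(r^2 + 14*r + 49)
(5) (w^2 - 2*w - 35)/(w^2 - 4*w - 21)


(1) = (4*s - 16)/(4*s + 5)
(2) = (x - 2)/(x + 2)
(3) = (3*p - 5)/(3*p - 3)
(4) = (r^2 - 4*r)/(r + 7)
(5) = (w + 5)/(w + 3)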